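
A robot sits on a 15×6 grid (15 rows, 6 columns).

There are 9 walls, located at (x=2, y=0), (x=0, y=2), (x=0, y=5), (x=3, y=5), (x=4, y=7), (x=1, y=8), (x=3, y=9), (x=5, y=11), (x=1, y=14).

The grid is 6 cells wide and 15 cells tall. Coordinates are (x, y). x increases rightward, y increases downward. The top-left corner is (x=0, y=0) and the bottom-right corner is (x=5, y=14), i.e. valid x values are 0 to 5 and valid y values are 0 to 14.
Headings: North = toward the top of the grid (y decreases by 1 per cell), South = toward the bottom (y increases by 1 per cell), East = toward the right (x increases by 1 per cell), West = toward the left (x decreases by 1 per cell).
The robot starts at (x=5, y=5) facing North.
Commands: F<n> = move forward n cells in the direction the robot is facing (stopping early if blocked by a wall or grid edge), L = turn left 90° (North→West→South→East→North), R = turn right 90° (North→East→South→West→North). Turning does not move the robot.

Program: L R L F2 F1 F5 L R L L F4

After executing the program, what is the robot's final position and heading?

Start: (x=5, y=5), facing North
  L: turn left, now facing West
  R: turn right, now facing North
  L: turn left, now facing West
  F2: move forward 1/2 (blocked), now at (x=4, y=5)
  F1: move forward 0/1 (blocked), now at (x=4, y=5)
  F5: move forward 0/5 (blocked), now at (x=4, y=5)
  L: turn left, now facing South
  R: turn right, now facing West
  L: turn left, now facing South
  L: turn left, now facing East
  F4: move forward 1/4 (blocked), now at (x=5, y=5)
Final: (x=5, y=5), facing East

Answer: Final position: (x=5, y=5), facing East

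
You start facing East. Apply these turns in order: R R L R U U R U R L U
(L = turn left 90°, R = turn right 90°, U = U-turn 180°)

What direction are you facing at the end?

Start: East
  R (right (90° clockwise)) -> South
  R (right (90° clockwise)) -> West
  L (left (90° counter-clockwise)) -> South
  R (right (90° clockwise)) -> West
  U (U-turn (180°)) -> East
  U (U-turn (180°)) -> West
  R (right (90° clockwise)) -> North
  U (U-turn (180°)) -> South
  R (right (90° clockwise)) -> West
  L (left (90° counter-clockwise)) -> South
  U (U-turn (180°)) -> North
Final: North

Answer: Final heading: North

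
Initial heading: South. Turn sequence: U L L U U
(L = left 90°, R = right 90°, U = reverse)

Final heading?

Answer: Final heading: South

Derivation:
Start: South
  U (U-turn (180°)) -> North
  L (left (90° counter-clockwise)) -> West
  L (left (90° counter-clockwise)) -> South
  U (U-turn (180°)) -> North
  U (U-turn (180°)) -> South
Final: South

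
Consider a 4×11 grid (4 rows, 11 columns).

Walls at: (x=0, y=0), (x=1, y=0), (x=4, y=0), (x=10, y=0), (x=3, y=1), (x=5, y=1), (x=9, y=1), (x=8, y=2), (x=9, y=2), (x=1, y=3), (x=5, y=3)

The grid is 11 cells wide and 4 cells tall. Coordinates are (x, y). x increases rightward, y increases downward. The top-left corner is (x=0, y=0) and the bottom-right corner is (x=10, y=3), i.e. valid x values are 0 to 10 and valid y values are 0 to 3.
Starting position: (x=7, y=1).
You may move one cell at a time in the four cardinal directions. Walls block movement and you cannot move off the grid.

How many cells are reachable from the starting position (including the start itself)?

Answer: Reachable cells: 33

Derivation:
BFS flood-fill from (x=7, y=1):
  Distance 0: (x=7, y=1)
  Distance 1: (x=7, y=0), (x=6, y=1), (x=8, y=1), (x=7, y=2)
  Distance 2: (x=6, y=0), (x=8, y=0), (x=6, y=2), (x=7, y=3)
  Distance 3: (x=5, y=0), (x=9, y=0), (x=5, y=2), (x=6, y=3), (x=8, y=3)
  Distance 4: (x=4, y=2), (x=9, y=3)
  Distance 5: (x=4, y=1), (x=3, y=2), (x=4, y=3), (x=10, y=3)
  Distance 6: (x=2, y=2), (x=10, y=2), (x=3, y=3)
  Distance 7: (x=2, y=1), (x=10, y=1), (x=1, y=2), (x=2, y=3)
  Distance 8: (x=2, y=0), (x=1, y=1), (x=0, y=2)
  Distance 9: (x=3, y=0), (x=0, y=1), (x=0, y=3)
Total reachable: 33 (grid has 33 open cells total)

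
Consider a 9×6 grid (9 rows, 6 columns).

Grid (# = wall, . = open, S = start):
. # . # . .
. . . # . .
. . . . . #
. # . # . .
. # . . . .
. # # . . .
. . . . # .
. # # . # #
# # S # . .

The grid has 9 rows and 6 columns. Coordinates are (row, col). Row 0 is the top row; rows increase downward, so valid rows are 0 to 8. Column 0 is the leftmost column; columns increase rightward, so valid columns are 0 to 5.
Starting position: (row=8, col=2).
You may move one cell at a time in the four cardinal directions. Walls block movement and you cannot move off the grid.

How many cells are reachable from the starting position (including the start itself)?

BFS flood-fill from (row=8, col=2):
  Distance 0: (row=8, col=2)
Total reachable: 1 (grid has 37 open cells total)

Answer: Reachable cells: 1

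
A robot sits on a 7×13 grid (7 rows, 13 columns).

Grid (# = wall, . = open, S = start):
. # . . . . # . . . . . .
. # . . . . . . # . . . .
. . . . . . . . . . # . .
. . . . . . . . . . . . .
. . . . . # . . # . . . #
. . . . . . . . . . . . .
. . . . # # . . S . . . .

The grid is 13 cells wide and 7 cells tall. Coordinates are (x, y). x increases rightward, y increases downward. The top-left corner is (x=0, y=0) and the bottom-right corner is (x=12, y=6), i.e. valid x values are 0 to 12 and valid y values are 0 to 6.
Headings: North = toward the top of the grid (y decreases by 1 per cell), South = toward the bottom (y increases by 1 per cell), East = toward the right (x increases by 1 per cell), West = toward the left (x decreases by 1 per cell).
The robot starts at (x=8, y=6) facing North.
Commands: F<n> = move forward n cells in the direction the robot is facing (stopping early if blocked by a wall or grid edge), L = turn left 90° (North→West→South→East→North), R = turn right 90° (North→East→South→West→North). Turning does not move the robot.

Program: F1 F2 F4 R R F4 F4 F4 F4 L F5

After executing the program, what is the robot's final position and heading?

Start: (x=8, y=6), facing North
  F1: move forward 1, now at (x=8, y=5)
  F2: move forward 0/2 (blocked), now at (x=8, y=5)
  F4: move forward 0/4 (blocked), now at (x=8, y=5)
  R: turn right, now facing East
  R: turn right, now facing South
  F4: move forward 1/4 (blocked), now at (x=8, y=6)
  [×3]F4: move forward 0/4 (blocked), now at (x=8, y=6)
  L: turn left, now facing East
  F5: move forward 4/5 (blocked), now at (x=12, y=6)
Final: (x=12, y=6), facing East

Answer: Final position: (x=12, y=6), facing East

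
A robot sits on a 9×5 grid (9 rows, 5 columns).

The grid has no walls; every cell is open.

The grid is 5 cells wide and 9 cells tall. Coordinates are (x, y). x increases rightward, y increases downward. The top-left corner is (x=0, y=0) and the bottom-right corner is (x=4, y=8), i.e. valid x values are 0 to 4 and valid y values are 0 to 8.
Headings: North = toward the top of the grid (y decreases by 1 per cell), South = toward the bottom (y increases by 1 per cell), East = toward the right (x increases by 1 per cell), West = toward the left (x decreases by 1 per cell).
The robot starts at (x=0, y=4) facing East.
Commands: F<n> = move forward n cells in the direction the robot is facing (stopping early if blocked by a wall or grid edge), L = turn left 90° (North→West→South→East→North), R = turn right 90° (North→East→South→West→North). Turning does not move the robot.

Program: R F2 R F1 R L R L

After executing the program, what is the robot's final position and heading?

Answer: Final position: (x=0, y=6), facing West

Derivation:
Start: (x=0, y=4), facing East
  R: turn right, now facing South
  F2: move forward 2, now at (x=0, y=6)
  R: turn right, now facing West
  F1: move forward 0/1 (blocked), now at (x=0, y=6)
  R: turn right, now facing North
  L: turn left, now facing West
  R: turn right, now facing North
  L: turn left, now facing West
Final: (x=0, y=6), facing West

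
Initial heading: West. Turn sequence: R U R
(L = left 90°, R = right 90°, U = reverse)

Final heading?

Answer: Final heading: West

Derivation:
Start: West
  R (right (90° clockwise)) -> North
  U (U-turn (180°)) -> South
  R (right (90° clockwise)) -> West
Final: West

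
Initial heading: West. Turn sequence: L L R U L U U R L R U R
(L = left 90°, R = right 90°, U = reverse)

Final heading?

Answer: Final heading: West

Derivation:
Start: West
  L (left (90° counter-clockwise)) -> South
  L (left (90° counter-clockwise)) -> East
  R (right (90° clockwise)) -> South
  U (U-turn (180°)) -> North
  L (left (90° counter-clockwise)) -> West
  U (U-turn (180°)) -> East
  U (U-turn (180°)) -> West
  R (right (90° clockwise)) -> North
  L (left (90° counter-clockwise)) -> West
  R (right (90° clockwise)) -> North
  U (U-turn (180°)) -> South
  R (right (90° clockwise)) -> West
Final: West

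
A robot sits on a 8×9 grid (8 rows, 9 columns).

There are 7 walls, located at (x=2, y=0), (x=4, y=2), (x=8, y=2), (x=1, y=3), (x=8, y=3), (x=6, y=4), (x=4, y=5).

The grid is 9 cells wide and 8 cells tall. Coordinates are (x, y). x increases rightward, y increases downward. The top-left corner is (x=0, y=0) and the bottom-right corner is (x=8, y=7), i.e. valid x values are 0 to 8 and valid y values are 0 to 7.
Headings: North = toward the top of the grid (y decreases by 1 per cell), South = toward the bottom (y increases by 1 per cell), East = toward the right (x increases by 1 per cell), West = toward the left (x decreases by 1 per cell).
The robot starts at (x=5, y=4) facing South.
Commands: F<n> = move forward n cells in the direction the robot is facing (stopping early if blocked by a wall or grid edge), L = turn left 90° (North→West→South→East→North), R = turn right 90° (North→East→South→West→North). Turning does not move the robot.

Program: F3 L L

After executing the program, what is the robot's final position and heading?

Start: (x=5, y=4), facing South
  F3: move forward 3, now at (x=5, y=7)
  L: turn left, now facing East
  L: turn left, now facing North
Final: (x=5, y=7), facing North

Answer: Final position: (x=5, y=7), facing North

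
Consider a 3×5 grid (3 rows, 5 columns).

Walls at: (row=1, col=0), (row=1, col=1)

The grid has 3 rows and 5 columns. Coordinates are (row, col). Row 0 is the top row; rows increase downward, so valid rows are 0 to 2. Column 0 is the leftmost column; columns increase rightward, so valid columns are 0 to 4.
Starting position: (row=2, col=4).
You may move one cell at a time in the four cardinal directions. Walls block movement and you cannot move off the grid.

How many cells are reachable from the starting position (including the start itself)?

BFS flood-fill from (row=2, col=4):
  Distance 0: (row=2, col=4)
  Distance 1: (row=1, col=4), (row=2, col=3)
  Distance 2: (row=0, col=4), (row=1, col=3), (row=2, col=2)
  Distance 3: (row=0, col=3), (row=1, col=2), (row=2, col=1)
  Distance 4: (row=0, col=2), (row=2, col=0)
  Distance 5: (row=0, col=1)
  Distance 6: (row=0, col=0)
Total reachable: 13 (grid has 13 open cells total)

Answer: Reachable cells: 13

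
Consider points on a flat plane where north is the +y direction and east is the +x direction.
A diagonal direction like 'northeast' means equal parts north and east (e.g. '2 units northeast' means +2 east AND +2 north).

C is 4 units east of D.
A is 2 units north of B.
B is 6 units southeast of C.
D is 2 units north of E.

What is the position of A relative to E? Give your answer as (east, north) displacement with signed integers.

Answer: A is at (east=10, north=-2) relative to E.

Derivation:
Place E at the origin (east=0, north=0).
  D is 2 units north of E: delta (east=+0, north=+2); D at (east=0, north=2).
  C is 4 units east of D: delta (east=+4, north=+0); C at (east=4, north=2).
  B is 6 units southeast of C: delta (east=+6, north=-6); B at (east=10, north=-4).
  A is 2 units north of B: delta (east=+0, north=+2); A at (east=10, north=-2).
Therefore A relative to E: (east=10, north=-2).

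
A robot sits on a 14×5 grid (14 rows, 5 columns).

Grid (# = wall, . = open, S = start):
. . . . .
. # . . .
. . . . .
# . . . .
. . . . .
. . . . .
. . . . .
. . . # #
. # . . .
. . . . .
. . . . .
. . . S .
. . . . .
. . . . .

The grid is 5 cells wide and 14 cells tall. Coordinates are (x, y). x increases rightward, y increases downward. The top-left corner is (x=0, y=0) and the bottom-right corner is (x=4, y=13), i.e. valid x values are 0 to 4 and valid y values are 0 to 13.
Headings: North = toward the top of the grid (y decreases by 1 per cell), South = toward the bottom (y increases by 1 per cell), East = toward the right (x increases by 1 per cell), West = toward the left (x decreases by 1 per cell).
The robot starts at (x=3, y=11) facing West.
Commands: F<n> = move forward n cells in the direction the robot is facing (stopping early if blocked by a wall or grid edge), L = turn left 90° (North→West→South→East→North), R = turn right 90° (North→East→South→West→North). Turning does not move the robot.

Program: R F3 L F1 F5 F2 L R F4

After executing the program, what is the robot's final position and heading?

Start: (x=3, y=11), facing West
  R: turn right, now facing North
  F3: move forward 3, now at (x=3, y=8)
  L: turn left, now facing West
  F1: move forward 1, now at (x=2, y=8)
  F5: move forward 0/5 (blocked), now at (x=2, y=8)
  F2: move forward 0/2 (blocked), now at (x=2, y=8)
  L: turn left, now facing South
  R: turn right, now facing West
  F4: move forward 0/4 (blocked), now at (x=2, y=8)
Final: (x=2, y=8), facing West

Answer: Final position: (x=2, y=8), facing West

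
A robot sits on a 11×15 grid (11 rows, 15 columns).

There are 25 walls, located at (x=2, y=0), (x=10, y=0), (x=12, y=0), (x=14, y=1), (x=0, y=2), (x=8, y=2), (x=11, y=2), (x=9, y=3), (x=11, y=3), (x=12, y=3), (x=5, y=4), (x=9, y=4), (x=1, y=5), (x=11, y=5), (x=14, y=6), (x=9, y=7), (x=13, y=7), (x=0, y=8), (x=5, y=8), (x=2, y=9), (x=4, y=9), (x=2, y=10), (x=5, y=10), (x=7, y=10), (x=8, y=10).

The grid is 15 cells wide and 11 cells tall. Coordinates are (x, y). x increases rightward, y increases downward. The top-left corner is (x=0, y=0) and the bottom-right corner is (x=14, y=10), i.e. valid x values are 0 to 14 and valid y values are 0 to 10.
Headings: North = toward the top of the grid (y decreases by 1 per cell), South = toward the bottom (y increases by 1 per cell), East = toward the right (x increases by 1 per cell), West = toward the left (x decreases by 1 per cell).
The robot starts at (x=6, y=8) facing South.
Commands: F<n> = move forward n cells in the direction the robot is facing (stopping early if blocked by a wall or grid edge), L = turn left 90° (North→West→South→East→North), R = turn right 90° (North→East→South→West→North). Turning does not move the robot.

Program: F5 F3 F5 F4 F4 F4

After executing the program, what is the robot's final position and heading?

Start: (x=6, y=8), facing South
  F5: move forward 2/5 (blocked), now at (x=6, y=10)
  F3: move forward 0/3 (blocked), now at (x=6, y=10)
  F5: move forward 0/5 (blocked), now at (x=6, y=10)
  [×3]F4: move forward 0/4 (blocked), now at (x=6, y=10)
Final: (x=6, y=10), facing South

Answer: Final position: (x=6, y=10), facing South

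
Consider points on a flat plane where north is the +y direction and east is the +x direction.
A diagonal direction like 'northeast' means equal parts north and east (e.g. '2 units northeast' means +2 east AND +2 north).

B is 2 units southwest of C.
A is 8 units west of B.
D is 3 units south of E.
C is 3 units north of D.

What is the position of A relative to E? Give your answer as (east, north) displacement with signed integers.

Place E at the origin (east=0, north=0).
  D is 3 units south of E: delta (east=+0, north=-3); D at (east=0, north=-3).
  C is 3 units north of D: delta (east=+0, north=+3); C at (east=0, north=0).
  B is 2 units southwest of C: delta (east=-2, north=-2); B at (east=-2, north=-2).
  A is 8 units west of B: delta (east=-8, north=+0); A at (east=-10, north=-2).
Therefore A relative to E: (east=-10, north=-2).

Answer: A is at (east=-10, north=-2) relative to E.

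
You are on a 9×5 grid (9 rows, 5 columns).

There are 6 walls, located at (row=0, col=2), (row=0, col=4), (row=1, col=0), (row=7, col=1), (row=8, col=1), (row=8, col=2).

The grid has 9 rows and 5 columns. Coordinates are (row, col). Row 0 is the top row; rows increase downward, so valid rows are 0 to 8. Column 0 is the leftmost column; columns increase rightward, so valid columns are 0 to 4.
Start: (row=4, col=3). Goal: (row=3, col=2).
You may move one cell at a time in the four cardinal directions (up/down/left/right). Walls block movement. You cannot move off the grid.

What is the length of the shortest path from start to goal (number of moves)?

Answer: Shortest path length: 2

Derivation:
BFS from (row=4, col=3) until reaching (row=3, col=2):
  Distance 0: (row=4, col=3)
  Distance 1: (row=3, col=3), (row=4, col=2), (row=4, col=4), (row=5, col=3)
  Distance 2: (row=2, col=3), (row=3, col=2), (row=3, col=4), (row=4, col=1), (row=5, col=2), (row=5, col=4), (row=6, col=3)  <- goal reached here
One shortest path (2 moves): (row=4, col=3) -> (row=4, col=2) -> (row=3, col=2)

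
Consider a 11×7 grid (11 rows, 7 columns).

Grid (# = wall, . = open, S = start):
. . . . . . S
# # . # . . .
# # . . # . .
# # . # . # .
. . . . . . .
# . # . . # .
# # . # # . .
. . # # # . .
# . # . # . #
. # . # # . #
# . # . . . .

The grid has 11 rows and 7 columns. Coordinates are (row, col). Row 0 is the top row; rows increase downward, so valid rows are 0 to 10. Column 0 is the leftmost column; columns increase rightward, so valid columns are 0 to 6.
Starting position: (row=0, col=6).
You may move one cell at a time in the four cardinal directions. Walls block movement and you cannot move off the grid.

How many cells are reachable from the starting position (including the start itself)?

Answer: Reachable cells: 39

Derivation:
BFS flood-fill from (row=0, col=6):
  Distance 0: (row=0, col=6)
  Distance 1: (row=0, col=5), (row=1, col=6)
  Distance 2: (row=0, col=4), (row=1, col=5), (row=2, col=6)
  Distance 3: (row=0, col=3), (row=1, col=4), (row=2, col=5), (row=3, col=6)
  Distance 4: (row=0, col=2), (row=4, col=6)
  Distance 5: (row=0, col=1), (row=1, col=2), (row=4, col=5), (row=5, col=6)
  Distance 6: (row=0, col=0), (row=2, col=2), (row=4, col=4), (row=6, col=6)
  Distance 7: (row=2, col=3), (row=3, col=2), (row=3, col=4), (row=4, col=3), (row=5, col=4), (row=6, col=5), (row=7, col=6)
  Distance 8: (row=4, col=2), (row=5, col=3), (row=7, col=5)
  Distance 9: (row=4, col=1), (row=8, col=5)
  Distance 10: (row=4, col=0), (row=5, col=1), (row=9, col=5)
  Distance 11: (row=10, col=5)
  Distance 12: (row=10, col=4), (row=10, col=6)
  Distance 13: (row=10, col=3)
Total reachable: 39 (grid has 47 open cells total)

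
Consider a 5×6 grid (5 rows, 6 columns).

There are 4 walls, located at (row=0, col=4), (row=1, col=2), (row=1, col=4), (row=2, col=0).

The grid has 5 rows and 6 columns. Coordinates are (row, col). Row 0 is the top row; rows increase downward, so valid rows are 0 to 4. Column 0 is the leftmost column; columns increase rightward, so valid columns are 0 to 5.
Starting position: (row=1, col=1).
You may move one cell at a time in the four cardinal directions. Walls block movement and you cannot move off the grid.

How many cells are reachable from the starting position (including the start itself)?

BFS flood-fill from (row=1, col=1):
  Distance 0: (row=1, col=1)
  Distance 1: (row=0, col=1), (row=1, col=0), (row=2, col=1)
  Distance 2: (row=0, col=0), (row=0, col=2), (row=2, col=2), (row=3, col=1)
  Distance 3: (row=0, col=3), (row=2, col=3), (row=3, col=0), (row=3, col=2), (row=4, col=1)
  Distance 4: (row=1, col=3), (row=2, col=4), (row=3, col=3), (row=4, col=0), (row=4, col=2)
  Distance 5: (row=2, col=5), (row=3, col=4), (row=4, col=3)
  Distance 6: (row=1, col=5), (row=3, col=5), (row=4, col=4)
  Distance 7: (row=0, col=5), (row=4, col=5)
Total reachable: 26 (grid has 26 open cells total)

Answer: Reachable cells: 26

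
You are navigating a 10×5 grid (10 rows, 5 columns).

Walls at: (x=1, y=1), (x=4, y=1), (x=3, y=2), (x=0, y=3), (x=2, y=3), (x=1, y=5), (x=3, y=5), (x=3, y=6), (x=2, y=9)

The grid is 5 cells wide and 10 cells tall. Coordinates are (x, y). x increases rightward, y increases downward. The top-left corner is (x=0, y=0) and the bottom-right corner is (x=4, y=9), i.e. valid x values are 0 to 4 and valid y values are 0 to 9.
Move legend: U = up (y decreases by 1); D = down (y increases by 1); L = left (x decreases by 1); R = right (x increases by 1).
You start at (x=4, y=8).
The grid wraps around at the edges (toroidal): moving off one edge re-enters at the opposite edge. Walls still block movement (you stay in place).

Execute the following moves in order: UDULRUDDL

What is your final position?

Start: (x=4, y=8)
  U (up): (x=4, y=8) -> (x=4, y=7)
  D (down): (x=4, y=7) -> (x=4, y=8)
  U (up): (x=4, y=8) -> (x=4, y=7)
  L (left): (x=4, y=7) -> (x=3, y=7)
  R (right): (x=3, y=7) -> (x=4, y=7)
  U (up): (x=4, y=7) -> (x=4, y=6)
  D (down): (x=4, y=6) -> (x=4, y=7)
  D (down): (x=4, y=7) -> (x=4, y=8)
  L (left): (x=4, y=8) -> (x=3, y=8)
Final: (x=3, y=8)

Answer: Final position: (x=3, y=8)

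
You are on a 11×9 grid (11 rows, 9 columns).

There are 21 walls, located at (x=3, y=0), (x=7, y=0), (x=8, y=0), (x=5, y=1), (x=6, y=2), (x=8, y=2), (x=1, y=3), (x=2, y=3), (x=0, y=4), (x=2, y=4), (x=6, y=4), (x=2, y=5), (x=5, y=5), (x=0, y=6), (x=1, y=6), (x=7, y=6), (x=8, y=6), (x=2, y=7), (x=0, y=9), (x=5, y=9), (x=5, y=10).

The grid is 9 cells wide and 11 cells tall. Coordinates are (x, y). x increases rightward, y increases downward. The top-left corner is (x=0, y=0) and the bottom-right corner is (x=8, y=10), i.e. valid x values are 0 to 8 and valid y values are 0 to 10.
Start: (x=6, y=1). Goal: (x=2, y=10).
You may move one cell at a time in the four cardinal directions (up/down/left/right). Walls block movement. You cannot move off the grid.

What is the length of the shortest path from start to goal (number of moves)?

Answer: Shortest path length: 15

Derivation:
BFS from (x=6, y=1) until reaching (x=2, y=10):
  Distance 0: (x=6, y=1)
  Distance 1: (x=6, y=0), (x=7, y=1)
  Distance 2: (x=5, y=0), (x=8, y=1), (x=7, y=2)
  Distance 3: (x=4, y=0), (x=7, y=3)
  Distance 4: (x=4, y=1), (x=6, y=3), (x=8, y=3), (x=7, y=4)
  Distance 5: (x=3, y=1), (x=4, y=2), (x=5, y=3), (x=8, y=4), (x=7, y=5)
  Distance 6: (x=2, y=1), (x=3, y=2), (x=5, y=2), (x=4, y=3), (x=5, y=4), (x=6, y=5), (x=8, y=5)
  Distance 7: (x=2, y=0), (x=1, y=1), (x=2, y=2), (x=3, y=3), (x=4, y=4), (x=6, y=6)
  Distance 8: (x=1, y=0), (x=0, y=1), (x=1, y=2), (x=3, y=4), (x=4, y=5), (x=5, y=6), (x=6, y=7)
  Distance 9: (x=0, y=0), (x=0, y=2), (x=3, y=5), (x=4, y=6), (x=5, y=7), (x=7, y=7), (x=6, y=8)
  Distance 10: (x=0, y=3), (x=3, y=6), (x=4, y=7), (x=8, y=7), (x=5, y=8), (x=7, y=8), (x=6, y=9)
  Distance 11: (x=2, y=6), (x=3, y=7), (x=4, y=8), (x=8, y=8), (x=7, y=9), (x=6, y=10)
  Distance 12: (x=3, y=8), (x=4, y=9), (x=8, y=9), (x=7, y=10)
  Distance 13: (x=2, y=8), (x=3, y=9), (x=4, y=10), (x=8, y=10)
  Distance 14: (x=1, y=8), (x=2, y=9), (x=3, y=10)
  Distance 15: (x=1, y=7), (x=0, y=8), (x=1, y=9), (x=2, y=10)  <- goal reached here
One shortest path (15 moves): (x=6, y=1) -> (x=6, y=0) -> (x=5, y=0) -> (x=4, y=0) -> (x=4, y=1) -> (x=3, y=1) -> (x=3, y=2) -> (x=3, y=3) -> (x=3, y=4) -> (x=3, y=5) -> (x=3, y=6) -> (x=3, y=7) -> (x=3, y=8) -> (x=2, y=8) -> (x=2, y=9) -> (x=2, y=10)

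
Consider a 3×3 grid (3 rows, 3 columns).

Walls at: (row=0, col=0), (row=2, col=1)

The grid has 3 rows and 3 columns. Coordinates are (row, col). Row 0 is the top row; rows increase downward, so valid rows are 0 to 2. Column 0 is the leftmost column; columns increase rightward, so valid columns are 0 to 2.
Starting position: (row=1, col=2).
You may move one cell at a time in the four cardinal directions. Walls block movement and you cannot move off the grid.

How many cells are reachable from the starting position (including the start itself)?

Answer: Reachable cells: 7

Derivation:
BFS flood-fill from (row=1, col=2):
  Distance 0: (row=1, col=2)
  Distance 1: (row=0, col=2), (row=1, col=1), (row=2, col=2)
  Distance 2: (row=0, col=1), (row=1, col=0)
  Distance 3: (row=2, col=0)
Total reachable: 7 (grid has 7 open cells total)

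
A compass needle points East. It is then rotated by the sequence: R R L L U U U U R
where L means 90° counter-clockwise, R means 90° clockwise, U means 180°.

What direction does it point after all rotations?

Start: East
  R (right (90° clockwise)) -> South
  R (right (90° clockwise)) -> West
  L (left (90° counter-clockwise)) -> South
  L (left (90° counter-clockwise)) -> East
  U (U-turn (180°)) -> West
  U (U-turn (180°)) -> East
  U (U-turn (180°)) -> West
  U (U-turn (180°)) -> East
  R (right (90° clockwise)) -> South
Final: South

Answer: Final heading: South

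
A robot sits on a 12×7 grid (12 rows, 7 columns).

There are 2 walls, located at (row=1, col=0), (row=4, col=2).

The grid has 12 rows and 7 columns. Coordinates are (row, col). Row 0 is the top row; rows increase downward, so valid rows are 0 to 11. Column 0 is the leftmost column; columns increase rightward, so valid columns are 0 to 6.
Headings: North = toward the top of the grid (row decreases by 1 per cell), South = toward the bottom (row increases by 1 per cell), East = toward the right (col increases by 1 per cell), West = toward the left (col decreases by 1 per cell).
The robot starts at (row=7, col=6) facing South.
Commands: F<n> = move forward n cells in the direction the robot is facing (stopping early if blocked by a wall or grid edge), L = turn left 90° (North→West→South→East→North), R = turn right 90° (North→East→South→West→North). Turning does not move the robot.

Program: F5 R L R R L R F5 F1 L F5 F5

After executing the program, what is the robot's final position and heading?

Answer: Final position: (row=5, col=0), facing West

Derivation:
Start: (row=7, col=6), facing South
  F5: move forward 4/5 (blocked), now at (row=11, col=6)
  R: turn right, now facing West
  L: turn left, now facing South
  R: turn right, now facing West
  R: turn right, now facing North
  L: turn left, now facing West
  R: turn right, now facing North
  F5: move forward 5, now at (row=6, col=6)
  F1: move forward 1, now at (row=5, col=6)
  L: turn left, now facing West
  F5: move forward 5, now at (row=5, col=1)
  F5: move forward 1/5 (blocked), now at (row=5, col=0)
Final: (row=5, col=0), facing West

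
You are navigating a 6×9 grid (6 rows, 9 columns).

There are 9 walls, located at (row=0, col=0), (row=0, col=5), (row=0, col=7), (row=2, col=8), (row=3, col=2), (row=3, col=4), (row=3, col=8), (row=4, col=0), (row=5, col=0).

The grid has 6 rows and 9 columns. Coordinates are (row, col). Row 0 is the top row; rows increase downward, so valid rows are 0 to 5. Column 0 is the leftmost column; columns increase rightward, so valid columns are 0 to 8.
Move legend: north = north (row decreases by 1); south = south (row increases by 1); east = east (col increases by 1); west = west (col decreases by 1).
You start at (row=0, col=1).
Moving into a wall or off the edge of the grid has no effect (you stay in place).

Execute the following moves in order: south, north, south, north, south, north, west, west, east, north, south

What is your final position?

Answer: Final position: (row=1, col=2)

Derivation:
Start: (row=0, col=1)
  south (south): (row=0, col=1) -> (row=1, col=1)
  north (north): (row=1, col=1) -> (row=0, col=1)
  south (south): (row=0, col=1) -> (row=1, col=1)
  north (north): (row=1, col=1) -> (row=0, col=1)
  south (south): (row=0, col=1) -> (row=1, col=1)
  north (north): (row=1, col=1) -> (row=0, col=1)
  west (west): blocked, stay at (row=0, col=1)
  west (west): blocked, stay at (row=0, col=1)
  east (east): (row=0, col=1) -> (row=0, col=2)
  north (north): blocked, stay at (row=0, col=2)
  south (south): (row=0, col=2) -> (row=1, col=2)
Final: (row=1, col=2)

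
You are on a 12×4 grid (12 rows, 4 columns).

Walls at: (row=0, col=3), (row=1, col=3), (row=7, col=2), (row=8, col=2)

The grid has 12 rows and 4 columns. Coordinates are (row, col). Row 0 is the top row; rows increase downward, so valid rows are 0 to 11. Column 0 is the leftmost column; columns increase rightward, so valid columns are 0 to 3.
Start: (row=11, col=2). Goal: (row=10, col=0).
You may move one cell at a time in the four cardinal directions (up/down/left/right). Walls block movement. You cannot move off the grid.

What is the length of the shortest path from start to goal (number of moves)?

BFS from (row=11, col=2) until reaching (row=10, col=0):
  Distance 0: (row=11, col=2)
  Distance 1: (row=10, col=2), (row=11, col=1), (row=11, col=3)
  Distance 2: (row=9, col=2), (row=10, col=1), (row=10, col=3), (row=11, col=0)
  Distance 3: (row=9, col=1), (row=9, col=3), (row=10, col=0)  <- goal reached here
One shortest path (3 moves): (row=11, col=2) -> (row=11, col=1) -> (row=11, col=0) -> (row=10, col=0)

Answer: Shortest path length: 3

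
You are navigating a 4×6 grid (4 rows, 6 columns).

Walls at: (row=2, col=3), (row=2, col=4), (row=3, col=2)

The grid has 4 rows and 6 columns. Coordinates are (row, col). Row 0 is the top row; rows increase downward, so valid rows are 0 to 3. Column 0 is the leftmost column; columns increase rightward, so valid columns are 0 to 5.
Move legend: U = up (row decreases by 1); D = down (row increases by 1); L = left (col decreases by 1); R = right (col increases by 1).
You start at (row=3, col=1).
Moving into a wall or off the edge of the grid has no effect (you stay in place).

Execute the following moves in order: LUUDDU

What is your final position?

Start: (row=3, col=1)
  L (left): (row=3, col=1) -> (row=3, col=0)
  U (up): (row=3, col=0) -> (row=2, col=0)
  U (up): (row=2, col=0) -> (row=1, col=0)
  D (down): (row=1, col=0) -> (row=2, col=0)
  D (down): (row=2, col=0) -> (row=3, col=0)
  U (up): (row=3, col=0) -> (row=2, col=0)
Final: (row=2, col=0)

Answer: Final position: (row=2, col=0)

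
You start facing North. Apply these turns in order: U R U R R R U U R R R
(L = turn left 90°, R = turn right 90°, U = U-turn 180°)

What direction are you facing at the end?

Start: North
  U (U-turn (180°)) -> South
  R (right (90° clockwise)) -> West
  U (U-turn (180°)) -> East
  R (right (90° clockwise)) -> South
  R (right (90° clockwise)) -> West
  R (right (90° clockwise)) -> North
  U (U-turn (180°)) -> South
  U (U-turn (180°)) -> North
  R (right (90° clockwise)) -> East
  R (right (90° clockwise)) -> South
  R (right (90° clockwise)) -> West
Final: West

Answer: Final heading: West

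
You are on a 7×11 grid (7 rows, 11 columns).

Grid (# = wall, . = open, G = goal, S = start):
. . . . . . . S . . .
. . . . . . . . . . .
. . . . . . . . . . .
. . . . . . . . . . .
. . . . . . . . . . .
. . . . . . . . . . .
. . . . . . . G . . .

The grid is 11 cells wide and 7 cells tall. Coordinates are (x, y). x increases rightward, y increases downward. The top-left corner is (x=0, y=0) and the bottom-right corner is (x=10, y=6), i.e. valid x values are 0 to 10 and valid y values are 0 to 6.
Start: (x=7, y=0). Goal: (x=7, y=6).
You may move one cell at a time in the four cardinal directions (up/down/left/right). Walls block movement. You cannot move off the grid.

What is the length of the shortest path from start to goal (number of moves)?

BFS from (x=7, y=0) until reaching (x=7, y=6):
  Distance 0: (x=7, y=0)
  Distance 1: (x=6, y=0), (x=8, y=0), (x=7, y=1)
  Distance 2: (x=5, y=0), (x=9, y=0), (x=6, y=1), (x=8, y=1), (x=7, y=2)
  Distance 3: (x=4, y=0), (x=10, y=0), (x=5, y=1), (x=9, y=1), (x=6, y=2), (x=8, y=2), (x=7, y=3)
  Distance 4: (x=3, y=0), (x=4, y=1), (x=10, y=1), (x=5, y=2), (x=9, y=2), (x=6, y=3), (x=8, y=3), (x=7, y=4)
  Distance 5: (x=2, y=0), (x=3, y=1), (x=4, y=2), (x=10, y=2), (x=5, y=3), (x=9, y=3), (x=6, y=4), (x=8, y=4), (x=7, y=5)
  Distance 6: (x=1, y=0), (x=2, y=1), (x=3, y=2), (x=4, y=3), (x=10, y=3), (x=5, y=4), (x=9, y=4), (x=6, y=5), (x=8, y=5), (x=7, y=6)  <- goal reached here
One shortest path (6 moves): (x=7, y=0) -> (x=7, y=1) -> (x=7, y=2) -> (x=7, y=3) -> (x=7, y=4) -> (x=7, y=5) -> (x=7, y=6)

Answer: Shortest path length: 6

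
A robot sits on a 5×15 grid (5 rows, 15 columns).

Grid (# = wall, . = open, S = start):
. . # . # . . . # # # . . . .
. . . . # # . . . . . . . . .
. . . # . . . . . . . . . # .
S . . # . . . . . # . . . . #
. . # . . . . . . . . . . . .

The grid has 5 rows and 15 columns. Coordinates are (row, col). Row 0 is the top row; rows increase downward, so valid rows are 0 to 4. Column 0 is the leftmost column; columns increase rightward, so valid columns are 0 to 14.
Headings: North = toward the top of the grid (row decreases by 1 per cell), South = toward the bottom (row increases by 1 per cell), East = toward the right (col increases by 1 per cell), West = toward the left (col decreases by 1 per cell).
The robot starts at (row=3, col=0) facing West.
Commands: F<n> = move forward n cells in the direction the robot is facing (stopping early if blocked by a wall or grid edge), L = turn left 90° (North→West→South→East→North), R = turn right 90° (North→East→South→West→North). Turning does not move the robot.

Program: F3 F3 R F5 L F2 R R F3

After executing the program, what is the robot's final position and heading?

Start: (row=3, col=0), facing West
  F3: move forward 0/3 (blocked), now at (row=3, col=0)
  F3: move forward 0/3 (blocked), now at (row=3, col=0)
  R: turn right, now facing North
  F5: move forward 3/5 (blocked), now at (row=0, col=0)
  L: turn left, now facing West
  F2: move forward 0/2 (blocked), now at (row=0, col=0)
  R: turn right, now facing North
  R: turn right, now facing East
  F3: move forward 1/3 (blocked), now at (row=0, col=1)
Final: (row=0, col=1), facing East

Answer: Final position: (row=0, col=1), facing East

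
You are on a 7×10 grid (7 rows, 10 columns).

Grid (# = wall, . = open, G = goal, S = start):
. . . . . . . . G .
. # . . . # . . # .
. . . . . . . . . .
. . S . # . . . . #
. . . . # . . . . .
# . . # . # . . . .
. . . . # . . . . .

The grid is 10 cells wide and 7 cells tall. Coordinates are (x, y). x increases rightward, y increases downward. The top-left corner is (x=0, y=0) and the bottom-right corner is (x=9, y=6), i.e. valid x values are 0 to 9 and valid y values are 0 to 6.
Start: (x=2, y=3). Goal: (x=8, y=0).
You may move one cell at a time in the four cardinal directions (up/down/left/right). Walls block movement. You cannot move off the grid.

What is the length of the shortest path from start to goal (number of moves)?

Answer: Shortest path length: 9

Derivation:
BFS from (x=2, y=3) until reaching (x=8, y=0):
  Distance 0: (x=2, y=3)
  Distance 1: (x=2, y=2), (x=1, y=3), (x=3, y=3), (x=2, y=4)
  Distance 2: (x=2, y=1), (x=1, y=2), (x=3, y=2), (x=0, y=3), (x=1, y=4), (x=3, y=4), (x=2, y=5)
  Distance 3: (x=2, y=0), (x=3, y=1), (x=0, y=2), (x=4, y=2), (x=0, y=4), (x=1, y=5), (x=2, y=6)
  Distance 4: (x=1, y=0), (x=3, y=0), (x=0, y=1), (x=4, y=1), (x=5, y=2), (x=1, y=6), (x=3, y=6)
  Distance 5: (x=0, y=0), (x=4, y=0), (x=6, y=2), (x=5, y=3), (x=0, y=6)
  Distance 6: (x=5, y=0), (x=6, y=1), (x=7, y=2), (x=6, y=3), (x=5, y=4)
  Distance 7: (x=6, y=0), (x=7, y=1), (x=8, y=2), (x=7, y=3), (x=6, y=4)
  Distance 8: (x=7, y=0), (x=9, y=2), (x=8, y=3), (x=7, y=4), (x=6, y=5)
  Distance 9: (x=8, y=0), (x=9, y=1), (x=8, y=4), (x=7, y=5), (x=6, y=6)  <- goal reached here
One shortest path (9 moves): (x=2, y=3) -> (x=3, y=3) -> (x=3, y=2) -> (x=4, y=2) -> (x=5, y=2) -> (x=6, y=2) -> (x=7, y=2) -> (x=7, y=1) -> (x=7, y=0) -> (x=8, y=0)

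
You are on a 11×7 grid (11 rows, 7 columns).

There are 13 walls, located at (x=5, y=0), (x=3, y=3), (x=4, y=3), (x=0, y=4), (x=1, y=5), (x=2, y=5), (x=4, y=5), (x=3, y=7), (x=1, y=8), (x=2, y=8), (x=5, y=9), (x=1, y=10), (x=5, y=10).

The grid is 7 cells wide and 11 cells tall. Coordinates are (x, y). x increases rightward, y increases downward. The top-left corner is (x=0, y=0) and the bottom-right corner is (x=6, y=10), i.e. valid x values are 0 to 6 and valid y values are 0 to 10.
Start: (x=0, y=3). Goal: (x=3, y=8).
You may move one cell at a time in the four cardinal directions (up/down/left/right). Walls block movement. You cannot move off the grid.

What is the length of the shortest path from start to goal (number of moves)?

BFS from (x=0, y=3) until reaching (x=3, y=8):
  Distance 0: (x=0, y=3)
  Distance 1: (x=0, y=2), (x=1, y=3)
  Distance 2: (x=0, y=1), (x=1, y=2), (x=2, y=3), (x=1, y=4)
  Distance 3: (x=0, y=0), (x=1, y=1), (x=2, y=2), (x=2, y=4)
  Distance 4: (x=1, y=0), (x=2, y=1), (x=3, y=2), (x=3, y=4)
  Distance 5: (x=2, y=0), (x=3, y=1), (x=4, y=2), (x=4, y=4), (x=3, y=5)
  Distance 6: (x=3, y=0), (x=4, y=1), (x=5, y=2), (x=5, y=4), (x=3, y=6)
  Distance 7: (x=4, y=0), (x=5, y=1), (x=6, y=2), (x=5, y=3), (x=6, y=4), (x=5, y=5), (x=2, y=6), (x=4, y=6)
  Distance 8: (x=6, y=1), (x=6, y=3), (x=6, y=5), (x=1, y=6), (x=5, y=6), (x=2, y=7), (x=4, y=7)
  Distance 9: (x=6, y=0), (x=0, y=6), (x=6, y=6), (x=1, y=7), (x=5, y=7), (x=4, y=8)
  Distance 10: (x=0, y=5), (x=0, y=7), (x=6, y=7), (x=3, y=8), (x=5, y=8), (x=4, y=9)  <- goal reached here
One shortest path (10 moves): (x=0, y=3) -> (x=1, y=3) -> (x=2, y=3) -> (x=2, y=4) -> (x=3, y=4) -> (x=3, y=5) -> (x=3, y=6) -> (x=4, y=6) -> (x=4, y=7) -> (x=4, y=8) -> (x=3, y=8)

Answer: Shortest path length: 10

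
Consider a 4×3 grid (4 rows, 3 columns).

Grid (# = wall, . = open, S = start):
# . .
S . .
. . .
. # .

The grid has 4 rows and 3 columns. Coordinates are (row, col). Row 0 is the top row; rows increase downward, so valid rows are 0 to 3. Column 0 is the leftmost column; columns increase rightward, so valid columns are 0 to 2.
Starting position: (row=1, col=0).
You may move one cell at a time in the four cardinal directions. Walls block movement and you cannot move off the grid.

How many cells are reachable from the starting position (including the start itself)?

Answer: Reachable cells: 10

Derivation:
BFS flood-fill from (row=1, col=0):
  Distance 0: (row=1, col=0)
  Distance 1: (row=1, col=1), (row=2, col=0)
  Distance 2: (row=0, col=1), (row=1, col=2), (row=2, col=1), (row=3, col=0)
  Distance 3: (row=0, col=2), (row=2, col=2)
  Distance 4: (row=3, col=2)
Total reachable: 10 (grid has 10 open cells total)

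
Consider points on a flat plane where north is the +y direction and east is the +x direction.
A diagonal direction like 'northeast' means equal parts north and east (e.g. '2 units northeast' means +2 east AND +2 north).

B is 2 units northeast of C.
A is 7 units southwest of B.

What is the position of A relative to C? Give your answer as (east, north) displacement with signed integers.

Answer: A is at (east=-5, north=-5) relative to C.

Derivation:
Place C at the origin (east=0, north=0).
  B is 2 units northeast of C: delta (east=+2, north=+2); B at (east=2, north=2).
  A is 7 units southwest of B: delta (east=-7, north=-7); A at (east=-5, north=-5).
Therefore A relative to C: (east=-5, north=-5).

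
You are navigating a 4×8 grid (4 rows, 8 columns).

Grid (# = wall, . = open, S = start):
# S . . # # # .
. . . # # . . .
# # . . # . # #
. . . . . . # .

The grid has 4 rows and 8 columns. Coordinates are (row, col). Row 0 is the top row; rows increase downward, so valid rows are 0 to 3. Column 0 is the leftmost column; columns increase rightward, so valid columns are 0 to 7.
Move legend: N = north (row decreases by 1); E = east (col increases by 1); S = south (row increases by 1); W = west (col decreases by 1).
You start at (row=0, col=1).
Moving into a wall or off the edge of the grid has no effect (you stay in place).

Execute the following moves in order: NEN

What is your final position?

Answer: Final position: (row=0, col=2)

Derivation:
Start: (row=0, col=1)
  N (north): blocked, stay at (row=0, col=1)
  E (east): (row=0, col=1) -> (row=0, col=2)
  N (north): blocked, stay at (row=0, col=2)
Final: (row=0, col=2)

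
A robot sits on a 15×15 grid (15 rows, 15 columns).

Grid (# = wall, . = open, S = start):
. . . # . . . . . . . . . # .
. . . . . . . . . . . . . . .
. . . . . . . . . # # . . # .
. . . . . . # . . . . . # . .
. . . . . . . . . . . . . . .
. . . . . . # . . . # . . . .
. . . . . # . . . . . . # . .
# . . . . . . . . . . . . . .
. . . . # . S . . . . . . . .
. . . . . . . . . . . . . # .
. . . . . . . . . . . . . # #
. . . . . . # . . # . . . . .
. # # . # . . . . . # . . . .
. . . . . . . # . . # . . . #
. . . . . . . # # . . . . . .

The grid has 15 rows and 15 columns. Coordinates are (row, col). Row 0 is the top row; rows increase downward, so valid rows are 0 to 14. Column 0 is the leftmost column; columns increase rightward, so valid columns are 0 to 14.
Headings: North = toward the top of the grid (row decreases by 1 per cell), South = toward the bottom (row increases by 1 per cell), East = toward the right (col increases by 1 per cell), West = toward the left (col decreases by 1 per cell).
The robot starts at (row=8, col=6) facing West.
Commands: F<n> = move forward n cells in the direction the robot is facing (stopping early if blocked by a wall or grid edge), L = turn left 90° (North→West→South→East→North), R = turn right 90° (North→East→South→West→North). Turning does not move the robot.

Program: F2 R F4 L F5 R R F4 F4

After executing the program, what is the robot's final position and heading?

Answer: Final position: (row=7, col=9), facing East

Derivation:
Start: (row=8, col=6), facing West
  F2: move forward 1/2 (blocked), now at (row=8, col=5)
  R: turn right, now facing North
  F4: move forward 1/4 (blocked), now at (row=7, col=5)
  L: turn left, now facing West
  F5: move forward 4/5 (blocked), now at (row=7, col=1)
  R: turn right, now facing North
  R: turn right, now facing East
  F4: move forward 4, now at (row=7, col=5)
  F4: move forward 4, now at (row=7, col=9)
Final: (row=7, col=9), facing East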